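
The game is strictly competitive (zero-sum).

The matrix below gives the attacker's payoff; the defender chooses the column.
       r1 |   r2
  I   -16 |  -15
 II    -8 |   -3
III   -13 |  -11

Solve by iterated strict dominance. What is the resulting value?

-8

Row I is strictly dominated by row II (-8>-16, -3>-15); eliminate I.
Column r2 is strictly dominated by r1 for the defender (-8<-3, -13<-11); eliminate r2.
Row III is strictly dominated by row II (-8>-13); eliminate III.
Only (II, r1) remains, with payoff -8.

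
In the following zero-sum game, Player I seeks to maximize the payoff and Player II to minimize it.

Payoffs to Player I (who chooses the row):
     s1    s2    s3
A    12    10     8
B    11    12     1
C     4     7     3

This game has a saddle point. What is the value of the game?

Row minima: 8, 1, 3 → Player I's maximin is 8.
Column maxima: 12, 12, 8 → Player II's minimax is 8.
They coincide at (A, s3), so the value is 8.

8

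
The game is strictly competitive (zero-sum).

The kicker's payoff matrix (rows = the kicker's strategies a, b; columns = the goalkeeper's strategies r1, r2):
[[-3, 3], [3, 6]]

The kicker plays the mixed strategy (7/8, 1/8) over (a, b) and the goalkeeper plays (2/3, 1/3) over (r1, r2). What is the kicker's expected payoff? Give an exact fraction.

Against (2/3, 1/3), each row's expected payoff is a: -1; b: 4.
Taking the (7/8, 1/8)-weighted average: (7/8)·(-1) + (1/8)·(4) = -3/8.

-3/8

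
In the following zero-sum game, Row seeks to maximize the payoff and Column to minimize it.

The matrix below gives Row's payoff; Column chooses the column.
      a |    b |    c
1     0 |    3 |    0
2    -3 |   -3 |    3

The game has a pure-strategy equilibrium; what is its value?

Row minima: 0, -3 → Row's maximin is 0.
Column maxima: 0, 3, 3 → Column's minimax is 0.
They coincide at (1, a), so the value is 0.

0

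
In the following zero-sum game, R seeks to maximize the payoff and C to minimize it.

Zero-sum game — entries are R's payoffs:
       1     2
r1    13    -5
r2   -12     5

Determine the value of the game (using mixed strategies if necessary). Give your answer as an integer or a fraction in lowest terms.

1/7

Row minima are -5 and -12, so R's maximin is -5; column maxima are 13 and 5, so C's minimax is 5. These differ, so the equilibrium is in mixed strategies.
Let R play r1 with probability p. C is indifferent when 13p − 12(1−p) = −5p + 5(1−p), giving p = 17/35.
Let C play 1 with probability q. R is indifferent when 13q − 5(1−q) = −12q + 5(1−q), giving q = 2/7.
The value is 13·(2/7) + (-5)·(5/7) = 1/7.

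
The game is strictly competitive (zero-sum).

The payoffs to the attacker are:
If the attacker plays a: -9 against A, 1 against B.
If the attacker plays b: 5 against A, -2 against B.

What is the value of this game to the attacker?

Row minima are -9 and -2, so the attacker's maximin is -2; column maxima are 5 and 1, so the defender's minimax is 1. These differ, so the equilibrium is in mixed strategies.
Let the attacker play a with probability p. The defender is indifferent when −9p + 5(1−p) = p − 2(1−p), giving p = 7/17.
Let the defender play A with probability q. The attacker is indifferent when −9q + (1−q) = 5q − 2(1−q), giving q = 3/17.
The value is -9·(3/17) + (1)·(14/17) = -13/17.

-13/17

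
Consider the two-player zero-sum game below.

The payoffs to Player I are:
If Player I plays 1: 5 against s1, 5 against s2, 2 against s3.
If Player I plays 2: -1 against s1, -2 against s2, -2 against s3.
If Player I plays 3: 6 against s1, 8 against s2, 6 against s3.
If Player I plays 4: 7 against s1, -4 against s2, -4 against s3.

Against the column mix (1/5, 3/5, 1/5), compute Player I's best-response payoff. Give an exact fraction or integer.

1: (5)·(1/5) + (5)·(3/5) + (2)·(1/5) = 22/5.
2: (-1)·(1/5) + (-2)·(3/5) + (-2)·(1/5) = -9/5.
3: (6)·(1/5) + (8)·(3/5) + (6)·(1/5) = 36/5.
4: (7)·(1/5) + (-4)·(3/5) + (-4)·(1/5) = -9/5.
The best pure response is 3 with expected payoff 36/5.

36/5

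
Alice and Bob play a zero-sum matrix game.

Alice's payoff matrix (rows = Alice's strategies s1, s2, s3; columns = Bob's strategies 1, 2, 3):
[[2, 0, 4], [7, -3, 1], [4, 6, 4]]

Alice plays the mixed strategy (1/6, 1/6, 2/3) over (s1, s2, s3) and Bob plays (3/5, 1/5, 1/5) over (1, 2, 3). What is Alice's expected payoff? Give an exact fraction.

Against (3/5, 1/5, 1/5), each row's expected payoff is s1: 2; s2: 19/5; s3: 22/5.
Taking the (1/6, 1/6, 2/3)-weighted average: (1/6)·(2) + (1/6)·(19/5) + (2/3)·(22/5) = 39/10.

39/10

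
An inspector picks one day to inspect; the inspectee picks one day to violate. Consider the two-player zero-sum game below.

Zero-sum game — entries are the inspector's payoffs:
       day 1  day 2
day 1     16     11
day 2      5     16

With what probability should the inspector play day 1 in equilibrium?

Row minima are 11 and 5, so the inspector's maximin is 11; column maxima are 16 and 16, so the inspectee's minimax is 16. These differ, so the equilibrium is in mixed strategies.
Let the inspector play day 1 with probability p. The inspectee is indifferent when 16p + 5(1−p) = 11p + 16(1−p), giving p = 11/16.

11/16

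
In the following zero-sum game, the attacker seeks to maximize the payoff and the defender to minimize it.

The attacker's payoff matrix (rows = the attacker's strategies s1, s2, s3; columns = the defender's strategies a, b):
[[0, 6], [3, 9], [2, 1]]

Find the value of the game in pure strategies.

3

Row minima: 0, 3, 1 → the attacker's maximin is 3.
Column maxima: 3, 9 → the defender's minimax is 3.
They coincide at (s2, a), so the value is 3.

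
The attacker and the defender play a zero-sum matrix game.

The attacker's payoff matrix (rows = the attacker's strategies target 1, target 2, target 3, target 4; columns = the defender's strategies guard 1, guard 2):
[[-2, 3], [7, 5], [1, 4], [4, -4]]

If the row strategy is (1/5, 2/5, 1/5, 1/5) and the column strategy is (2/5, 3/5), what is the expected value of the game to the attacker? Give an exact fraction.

Against (2/5, 3/5), each row's expected payoff is target 1: 1; target 2: 29/5; target 3: 14/5; target 4: -4/5.
Taking the (1/5, 2/5, 1/5, 1/5)-weighted average: (1/5)·(1) + (2/5)·(29/5) + (1/5)·(14/5) + (1/5)·(-4/5) = 73/25.

73/25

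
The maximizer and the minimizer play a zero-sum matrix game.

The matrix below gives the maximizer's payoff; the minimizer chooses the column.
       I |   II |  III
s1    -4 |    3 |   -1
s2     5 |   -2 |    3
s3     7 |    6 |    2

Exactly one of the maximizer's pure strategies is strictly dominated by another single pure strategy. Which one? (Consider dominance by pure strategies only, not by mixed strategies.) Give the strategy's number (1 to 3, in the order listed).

1

Compare s1 with s3: 7 > -4, 6 > 3, 2 > -1.
So s3 strictly dominates s1 for the maximizer; s1 is strictly dominated.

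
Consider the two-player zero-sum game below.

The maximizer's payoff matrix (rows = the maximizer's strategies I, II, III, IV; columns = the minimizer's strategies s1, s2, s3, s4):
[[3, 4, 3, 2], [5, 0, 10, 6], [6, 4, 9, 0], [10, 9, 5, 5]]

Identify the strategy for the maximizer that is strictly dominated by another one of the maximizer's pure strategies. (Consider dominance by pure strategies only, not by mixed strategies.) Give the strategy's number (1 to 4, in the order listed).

1

Compare I with IV: 10 > 3, 9 > 4, 5 > 3, 5 > 2.
So IV strictly dominates I for the maximizer; I is strictly dominated.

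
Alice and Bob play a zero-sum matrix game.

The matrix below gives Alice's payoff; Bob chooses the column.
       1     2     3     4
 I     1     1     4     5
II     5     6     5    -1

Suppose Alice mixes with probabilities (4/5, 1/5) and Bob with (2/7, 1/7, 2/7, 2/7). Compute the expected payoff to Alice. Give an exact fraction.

Against (2/7, 1/7, 2/7, 2/7), each row's expected payoff is I: 3; II: 24/7.
Taking the (4/5, 1/5)-weighted average: (4/5)·(3) + (1/5)·(24/7) = 108/35.

108/35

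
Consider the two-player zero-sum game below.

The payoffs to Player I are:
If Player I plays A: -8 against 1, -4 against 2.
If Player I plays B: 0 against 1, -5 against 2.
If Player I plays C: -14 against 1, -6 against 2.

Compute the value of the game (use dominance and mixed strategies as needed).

Row C is strictly dominated by row A, so Player I never plays it.
The remaining 2×2 game on (A, B) × (1, 2) has no saddle point. Let Player I play A with probability p; indifference gives −8p = −4p − 5(1−p), so p = 5/9.
Similarly Player II's optimal q on 1 is 1/9, and the value is -8·(1/9) + (-4)·(8/9) = -40/9.

-40/9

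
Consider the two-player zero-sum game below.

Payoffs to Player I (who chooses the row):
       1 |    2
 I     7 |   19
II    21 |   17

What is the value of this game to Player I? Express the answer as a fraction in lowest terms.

Row minima are 7 and 17, so Player I's maximin is 17; column maxima are 21 and 19, so Player II's minimax is 19. These differ, so the equilibrium is in mixed strategies.
Let Player I play I with probability p. Player II is indifferent when 7p + 21(1−p) = 19p + 17(1−p), giving p = 1/4.
Let Player II play 1 with probability q. Player I is indifferent when 7q + 19(1−q) = 21q + 17(1−q), giving q = 1/8.
The value is 7·(1/8) + (19)·(7/8) = 35/2.

35/2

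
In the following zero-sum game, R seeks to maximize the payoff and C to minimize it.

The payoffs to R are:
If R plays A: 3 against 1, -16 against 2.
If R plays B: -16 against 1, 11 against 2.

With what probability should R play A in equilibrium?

27/46

Row minima are -16 and -16, so R's maximin is -16; column maxima are 3 and 11, so C's minimax is 3. These differ, so the equilibrium is in mixed strategies.
Let R play A with probability p. C is indifferent when 3p − 16(1−p) = −16p + 11(1−p), giving p = 27/46.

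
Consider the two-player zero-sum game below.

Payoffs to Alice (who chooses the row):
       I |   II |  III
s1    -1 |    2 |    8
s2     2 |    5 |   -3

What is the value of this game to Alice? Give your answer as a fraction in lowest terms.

13/14

Column II is strictly dominated by I for Bob (it gives Alice more in every row).
The remaining 2×2 game on (s1, s2) × (I, III) has no saddle point. Let Alice play s1 with probability p; indifference gives −p + 2(1−p) = 8p − 3(1−p), so p = 5/14.
Similarly Bob's optimal q on I is 11/14, and the value is -1·(11/14) + (8)·(3/14) = 13/14.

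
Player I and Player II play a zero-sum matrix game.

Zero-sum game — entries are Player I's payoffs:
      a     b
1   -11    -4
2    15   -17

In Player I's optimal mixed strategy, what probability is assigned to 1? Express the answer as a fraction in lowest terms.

32/39

Row minima are -11 and -17, so Player I's maximin is -11; column maxima are 15 and -4, so Player II's minimax is -4. These differ, so the equilibrium is in mixed strategies.
Let Player I play 1 with probability p. Player II is indifferent when −11p + 15(1−p) = −4p − 17(1−p), giving p = 32/39.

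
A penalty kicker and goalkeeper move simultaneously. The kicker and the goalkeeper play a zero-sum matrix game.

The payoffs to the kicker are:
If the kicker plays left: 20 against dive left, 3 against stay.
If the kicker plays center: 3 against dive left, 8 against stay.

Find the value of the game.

Row minima are 3 and 3, so the kicker's maximin is 3; column maxima are 20 and 8, so the goalkeeper's minimax is 8. These differ, so the equilibrium is in mixed strategies.
Let the kicker play left with probability p. The goalkeeper is indifferent when 20p + 3(1−p) = 3p + 8(1−p), giving p = 5/22.
Let the goalkeeper play dive left with probability q. The kicker is indifferent when 20q + 3(1−q) = 3q + 8(1−q), giving q = 5/22.
The value is 20·(5/22) + (3)·(17/22) = 151/22.

151/22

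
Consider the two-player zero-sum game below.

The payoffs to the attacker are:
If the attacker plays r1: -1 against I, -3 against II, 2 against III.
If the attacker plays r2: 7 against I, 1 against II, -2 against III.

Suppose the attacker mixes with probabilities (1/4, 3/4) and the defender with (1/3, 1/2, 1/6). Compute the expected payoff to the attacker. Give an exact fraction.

Against (1/3, 1/2, 1/6), each row's expected payoff is r1: -3/2; r2: 5/2.
Taking the (1/4, 3/4)-weighted average: (1/4)·(-3/2) + (3/4)·(5/2) = 3/2.

3/2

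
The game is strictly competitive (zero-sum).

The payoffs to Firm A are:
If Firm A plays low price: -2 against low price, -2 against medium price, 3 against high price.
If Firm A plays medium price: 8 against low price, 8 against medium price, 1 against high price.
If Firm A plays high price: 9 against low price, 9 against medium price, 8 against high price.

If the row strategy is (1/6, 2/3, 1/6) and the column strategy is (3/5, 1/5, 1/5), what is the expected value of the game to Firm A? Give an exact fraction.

Against (3/5, 1/5, 1/5), each row's expected payoff is low price: -1; medium price: 33/5; high price: 44/5.
Taking the (1/6, 2/3, 1/6)-weighted average: (1/6)·(-1) + (2/3)·(33/5) + (1/6)·(44/5) = 57/10.

57/10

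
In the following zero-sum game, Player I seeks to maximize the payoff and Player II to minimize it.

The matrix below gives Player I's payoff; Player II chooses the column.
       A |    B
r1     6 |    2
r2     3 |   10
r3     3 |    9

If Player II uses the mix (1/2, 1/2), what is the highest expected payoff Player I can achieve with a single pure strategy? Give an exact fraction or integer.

13/2

r1: (6)·(1/2) + (2)·(1/2) = 4.
r2: (3)·(1/2) + (10)·(1/2) = 13/2.
r3: (3)·(1/2) + (9)·(1/2) = 6.
The best pure response is r2 with expected payoff 13/2.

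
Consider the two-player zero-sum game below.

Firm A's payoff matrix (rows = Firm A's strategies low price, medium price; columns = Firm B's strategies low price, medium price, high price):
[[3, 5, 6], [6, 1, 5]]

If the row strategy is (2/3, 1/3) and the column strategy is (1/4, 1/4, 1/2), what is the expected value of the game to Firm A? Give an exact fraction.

19/4

Against (1/4, 1/4, 1/2), each row's expected payoff is low price: 5; medium price: 17/4.
Taking the (2/3, 1/3)-weighted average: (2/3)·(5) + (1/3)·(17/4) = 19/4.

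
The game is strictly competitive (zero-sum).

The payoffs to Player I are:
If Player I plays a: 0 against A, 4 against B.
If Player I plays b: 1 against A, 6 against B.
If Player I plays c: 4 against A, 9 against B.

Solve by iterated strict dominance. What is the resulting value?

Column B is strictly dominated by A for Player II (0<4, 1<6, 4<9); eliminate B.
Row b is strictly dominated by row c (4>1); eliminate b.
Row a is strictly dominated by row c (4>0); eliminate a.
Only (c, A) remains, with payoff 4.

4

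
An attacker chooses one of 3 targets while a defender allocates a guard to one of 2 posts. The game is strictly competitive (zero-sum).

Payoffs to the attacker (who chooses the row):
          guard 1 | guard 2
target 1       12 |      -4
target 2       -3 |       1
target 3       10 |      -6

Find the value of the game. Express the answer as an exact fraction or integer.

0

Row target 3 is strictly dominated by row target 1, so the attacker never plays it.
The remaining 2×2 game on (target 1, target 2) × (guard 1, guard 2) has no saddle point. Let the attacker play target 1 with probability p; indifference gives 12p − 3(1−p) = −4p + (1−p), so p = 1/5.
Similarly the defender's optimal q on guard 1 is 1/4, and the value is 12·(1/4) + (-4)·(3/4) = 0.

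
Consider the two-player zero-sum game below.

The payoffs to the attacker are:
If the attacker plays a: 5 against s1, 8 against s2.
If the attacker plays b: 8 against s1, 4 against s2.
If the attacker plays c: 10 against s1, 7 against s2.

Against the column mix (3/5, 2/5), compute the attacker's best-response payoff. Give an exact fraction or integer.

44/5

a: (5)·(3/5) + (8)·(2/5) = 31/5.
b: (8)·(3/5) + (4)·(2/5) = 32/5.
c: (10)·(3/5) + (7)·(2/5) = 44/5.
The best pure response is c with expected payoff 44/5.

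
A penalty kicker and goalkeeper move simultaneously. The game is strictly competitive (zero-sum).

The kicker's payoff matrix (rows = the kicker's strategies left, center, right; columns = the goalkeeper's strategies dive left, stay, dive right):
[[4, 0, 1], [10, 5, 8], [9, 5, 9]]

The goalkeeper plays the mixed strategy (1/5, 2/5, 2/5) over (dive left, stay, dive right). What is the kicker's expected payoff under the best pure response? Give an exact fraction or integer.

left: (4)·(1/5) + (0)·(2/5) + (1)·(2/5) = 6/5.
center: (10)·(1/5) + (5)·(2/5) + (8)·(2/5) = 36/5.
right: (9)·(1/5) + (5)·(2/5) + (9)·(2/5) = 37/5.
The best pure response is right with expected payoff 37/5.

37/5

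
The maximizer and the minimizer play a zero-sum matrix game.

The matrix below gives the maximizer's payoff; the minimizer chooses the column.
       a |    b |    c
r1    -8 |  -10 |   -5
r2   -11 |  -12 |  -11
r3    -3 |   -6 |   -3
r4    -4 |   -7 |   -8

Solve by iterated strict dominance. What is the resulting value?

-6

Column a is strictly dominated by b for the minimizer (-10<-8, -12<-11, -6<-3, -7<-4); eliminate a.
Row r2 is strictly dominated by row r1 (-10>-12, -5>-11); eliminate r2.
Row r1 is strictly dominated by row r3 (-6>-10, -3>-5); eliminate r1.
Row r4 is strictly dominated by row r3 (-6>-7, -3>-8); eliminate r4.
Column c is strictly dominated by b for the minimizer (-6<-3); eliminate c.
Only (r3, b) remains, with payoff -6.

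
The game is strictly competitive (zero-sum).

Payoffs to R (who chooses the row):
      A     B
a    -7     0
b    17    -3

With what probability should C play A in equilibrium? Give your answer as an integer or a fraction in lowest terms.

1/9

Row minima are -7 and -3, so R's maximin is -3; column maxima are 17 and 0, so C's minimax is 0. These differ, so the equilibrium is in mixed strategies.
Let C play A with probability q. R is indifferent when −7q = 17q − 3(1−q), giving q = 1/9.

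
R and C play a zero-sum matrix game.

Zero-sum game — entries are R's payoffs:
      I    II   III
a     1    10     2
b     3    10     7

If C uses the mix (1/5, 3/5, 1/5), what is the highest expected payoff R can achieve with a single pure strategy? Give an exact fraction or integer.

8

a: (1)·(1/5) + (10)·(3/5) + (2)·(1/5) = 33/5.
b: (3)·(1/5) + (10)·(3/5) + (7)·(1/5) = 8.
The best pure response is b with expected payoff 8.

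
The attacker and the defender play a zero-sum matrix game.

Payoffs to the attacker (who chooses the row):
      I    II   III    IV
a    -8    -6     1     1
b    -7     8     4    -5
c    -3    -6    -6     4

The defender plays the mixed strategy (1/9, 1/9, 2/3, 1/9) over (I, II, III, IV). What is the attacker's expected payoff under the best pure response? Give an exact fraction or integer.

a: (-8)·(1/9) + (-6)·(1/9) + (1)·(2/3) + (1)·(1/9) = -7/9.
b: (-7)·(1/9) + (8)·(1/9) + (4)·(2/3) + (-5)·(1/9) = 20/9.
c: (-3)·(1/9) + (-6)·(1/9) + (-6)·(2/3) + (4)·(1/9) = -41/9.
The best pure response is b with expected payoff 20/9.

20/9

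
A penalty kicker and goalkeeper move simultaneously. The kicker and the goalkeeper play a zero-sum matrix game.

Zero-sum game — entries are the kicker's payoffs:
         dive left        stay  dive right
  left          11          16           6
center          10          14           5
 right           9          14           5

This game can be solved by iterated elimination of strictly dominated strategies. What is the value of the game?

6

Column dive left is strictly dominated by dive right for the goalkeeper (6<11, 5<10, 5<9); eliminate dive left.
Row center is strictly dominated by row left (16>14, 6>5); eliminate center.
Column stay is strictly dominated by dive right for the goalkeeper (6<16, 5<14); eliminate stay.
Row right is strictly dominated by row left (6>5); eliminate right.
Only (left, dive right) remains, with payoff 6.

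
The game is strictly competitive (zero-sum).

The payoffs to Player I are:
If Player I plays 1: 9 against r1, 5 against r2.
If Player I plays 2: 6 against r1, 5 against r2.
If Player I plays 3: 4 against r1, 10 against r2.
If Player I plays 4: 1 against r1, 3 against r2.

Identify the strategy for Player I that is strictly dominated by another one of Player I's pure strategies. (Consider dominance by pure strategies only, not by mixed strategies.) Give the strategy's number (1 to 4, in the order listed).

Compare 4 with 1: 9 > 1, 5 > 3.
So 1 strictly dominates 4 for Player I; 4 is strictly dominated.

4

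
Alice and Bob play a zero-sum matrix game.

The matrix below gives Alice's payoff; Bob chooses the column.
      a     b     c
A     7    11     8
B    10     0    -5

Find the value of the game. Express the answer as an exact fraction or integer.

115/16

Column b is strictly dominated by c for Bob (it gives Alice more in every row).
The remaining 2×2 game on (A, B) × (a, c) has no saddle point. Let Alice play A with probability p; indifference gives 7p + 10(1−p) = 8p − 5(1−p), so p = 15/16.
Similarly Bob's optimal q on a is 13/16, and the value is 7·(13/16) + (8)·(3/16) = 115/16.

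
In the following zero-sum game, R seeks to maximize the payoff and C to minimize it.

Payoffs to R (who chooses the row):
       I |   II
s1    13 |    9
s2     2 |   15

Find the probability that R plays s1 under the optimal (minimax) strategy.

13/17

Row minima are 9 and 2, so R's maximin is 9; column maxima are 13 and 15, so C's minimax is 13. These differ, so the equilibrium is in mixed strategies.
Let R play s1 with probability p. C is indifferent when 13p + 2(1−p) = 9p + 15(1−p), giving p = 13/17.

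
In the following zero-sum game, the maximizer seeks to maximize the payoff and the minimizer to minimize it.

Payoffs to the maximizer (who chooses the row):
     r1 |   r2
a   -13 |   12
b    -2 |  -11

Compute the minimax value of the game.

-167/34

Row minima are -13 and -11, so the maximizer's maximin is -11; column maxima are -2 and 12, so the minimizer's minimax is -2. These differ, so the equilibrium is in mixed strategies.
Let the maximizer play a with probability p. The minimizer is indifferent when −13p − 2(1−p) = 12p − 11(1−p), giving p = 9/34.
Let the minimizer play r1 with probability q. The maximizer is indifferent when −13q + 12(1−q) = −2q − 11(1−q), giving q = 23/34.
The value is -13·(23/34) + (12)·(11/34) = -167/34.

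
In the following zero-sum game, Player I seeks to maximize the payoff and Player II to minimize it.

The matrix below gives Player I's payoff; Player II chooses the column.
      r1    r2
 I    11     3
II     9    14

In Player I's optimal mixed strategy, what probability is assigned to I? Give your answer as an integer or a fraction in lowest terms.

Row minima are 3 and 9, so Player I's maximin is 9; column maxima are 11 and 14, so Player II's minimax is 11. These differ, so the equilibrium is in mixed strategies.
Let Player I play I with probability p. Player II is indifferent when 11p + 9(1−p) = 3p + 14(1−p), giving p = 5/13.

5/13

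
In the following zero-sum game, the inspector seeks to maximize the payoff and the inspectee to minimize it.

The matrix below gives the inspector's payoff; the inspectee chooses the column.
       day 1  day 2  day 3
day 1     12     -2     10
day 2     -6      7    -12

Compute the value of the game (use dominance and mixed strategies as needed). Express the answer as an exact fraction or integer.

46/31

Column day 1 is strictly dominated by day 3 for the inspectee (it gives the inspector more in every row).
The remaining 2×2 game on (day 1, day 2) × (day 2, day 3) has no saddle point. Let the inspector play day 1 with probability p; indifference gives −2p + 7(1−p) = 10p − 12(1−p), so p = 19/31.
Similarly the inspectee's optimal q on day 2 is 22/31, and the value is -2·(22/31) + (10)·(9/31) = 46/31.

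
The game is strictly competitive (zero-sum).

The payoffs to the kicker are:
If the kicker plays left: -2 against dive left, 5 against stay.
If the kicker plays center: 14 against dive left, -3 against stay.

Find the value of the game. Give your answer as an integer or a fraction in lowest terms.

Row minima are -2 and -3, so the kicker's maximin is -2; column maxima are 14 and 5, so the goalkeeper's minimax is 5. These differ, so the equilibrium is in mixed strategies.
Let the kicker play left with probability p. The goalkeeper is indifferent when −2p + 14(1−p) = 5p − 3(1−p), giving p = 17/24.
Let the goalkeeper play dive left with probability q. The kicker is indifferent when −2q + 5(1−q) = 14q − 3(1−q), giving q = 1/3.
The value is -2·(1/3) + (5)·(2/3) = 8/3.

8/3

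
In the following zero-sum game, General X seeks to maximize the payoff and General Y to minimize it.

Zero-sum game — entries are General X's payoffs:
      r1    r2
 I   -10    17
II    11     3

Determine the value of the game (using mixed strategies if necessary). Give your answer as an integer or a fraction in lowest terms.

31/5

Row minima are -10 and 3, so General X's maximin is 3; column maxima are 11 and 17, so General Y's minimax is 11. These differ, so the equilibrium is in mixed strategies.
Let General X play I with probability p. General Y is indifferent when −10p + 11(1−p) = 17p + 3(1−p), giving p = 8/35.
Let General Y play r1 with probability q. General X is indifferent when −10q + 17(1−q) = 11q + 3(1−q), giving q = 2/5.
The value is -10·(2/5) + (17)·(3/5) = 31/5.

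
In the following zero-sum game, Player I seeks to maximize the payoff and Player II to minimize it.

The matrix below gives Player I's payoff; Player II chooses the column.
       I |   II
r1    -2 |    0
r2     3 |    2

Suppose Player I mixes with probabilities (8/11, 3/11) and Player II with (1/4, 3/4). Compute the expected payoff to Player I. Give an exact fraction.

1/4

Against (1/4, 3/4), each row's expected payoff is r1: -1/2; r2: 9/4.
Taking the (8/11, 3/11)-weighted average: (8/11)·(-1/2) + (3/11)·(9/4) = 1/4.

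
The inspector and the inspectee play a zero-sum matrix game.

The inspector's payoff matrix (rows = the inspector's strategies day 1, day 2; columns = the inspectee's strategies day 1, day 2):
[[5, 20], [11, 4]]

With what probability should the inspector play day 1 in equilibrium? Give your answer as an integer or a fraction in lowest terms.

7/22

Row minima are 5 and 4, so the inspector's maximin is 5; column maxima are 11 and 20, so the inspectee's minimax is 11. These differ, so the equilibrium is in mixed strategies.
Let the inspector play day 1 with probability p. The inspectee is indifferent when 5p + 11(1−p) = 20p + 4(1−p), giving p = 7/22.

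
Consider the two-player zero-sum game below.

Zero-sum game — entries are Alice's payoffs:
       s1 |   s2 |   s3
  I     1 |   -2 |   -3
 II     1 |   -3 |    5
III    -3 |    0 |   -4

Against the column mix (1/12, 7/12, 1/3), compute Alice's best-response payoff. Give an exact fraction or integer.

0

I: (1)·(1/12) + (-2)·(7/12) + (-3)·(1/3) = -25/12.
II: (1)·(1/12) + (-3)·(7/12) + (5)·(1/3) = 0.
III: (-3)·(1/12) + (0)·(7/12) + (-4)·(1/3) = -19/12.
The best pure response is II with expected payoff 0.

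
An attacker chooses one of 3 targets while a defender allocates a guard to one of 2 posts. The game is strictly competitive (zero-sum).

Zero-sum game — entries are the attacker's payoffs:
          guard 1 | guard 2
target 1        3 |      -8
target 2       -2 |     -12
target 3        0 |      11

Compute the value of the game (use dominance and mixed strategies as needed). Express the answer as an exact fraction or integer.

Row target 2 is strictly dominated by row target 1, so the attacker never plays it.
The remaining 2×2 game on (target 1, target 3) × (guard 1, guard 2) has no saddle point. Let the attacker play target 1 with probability p; indifference gives 3p = −8p + 11(1−p), so p = 1/2.
Similarly the defender's optimal q on guard 1 is 19/22, and the value is 3·(19/22) + (-8)·(3/22) = 3/2.

3/2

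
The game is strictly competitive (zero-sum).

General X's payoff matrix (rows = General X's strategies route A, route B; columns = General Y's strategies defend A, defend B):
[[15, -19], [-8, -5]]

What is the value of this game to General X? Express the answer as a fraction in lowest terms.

Row minima are -19 and -8, so General X's maximin is -8; column maxima are 15 and -5, so General Y's minimax is -5. These differ, so the equilibrium is in mixed strategies.
Let General X play route A with probability p. General Y is indifferent when 15p − 8(1−p) = −19p − 5(1−p), giving p = 3/37.
Let General Y play defend A with probability q. General X is indifferent when 15q − 19(1−q) = −8q − 5(1−q), giving q = 14/37.
The value is 15·(14/37) + (-19)·(23/37) = -227/37.

-227/37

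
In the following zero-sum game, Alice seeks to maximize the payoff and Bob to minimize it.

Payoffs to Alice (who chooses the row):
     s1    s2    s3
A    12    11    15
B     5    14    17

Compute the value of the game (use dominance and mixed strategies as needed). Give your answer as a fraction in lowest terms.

Column s3 is strictly dominated by s2 for Bob (it gives Alice more in every row).
The remaining 2×2 game on (A, B) × (s1, s2) has no saddle point. Let Alice play A with probability p; indifference gives 12p + 5(1−p) = 11p + 14(1−p), so p = 9/10.
Similarly Bob's optimal q on s1 is 3/10, and the value is 12·(3/10) + (11)·(7/10) = 113/10.

113/10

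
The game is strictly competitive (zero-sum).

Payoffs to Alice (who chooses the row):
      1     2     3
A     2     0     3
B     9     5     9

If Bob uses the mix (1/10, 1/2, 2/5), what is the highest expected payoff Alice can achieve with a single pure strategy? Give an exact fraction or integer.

7

A: (2)·(1/10) + (0)·(1/2) + (3)·(2/5) = 7/5.
B: (9)·(1/10) + (5)·(1/2) + (9)·(2/5) = 7.
The best pure response is B with expected payoff 7.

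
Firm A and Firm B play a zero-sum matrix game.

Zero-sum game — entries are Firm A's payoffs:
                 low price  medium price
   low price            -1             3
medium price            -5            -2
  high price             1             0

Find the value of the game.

3/5

Row medium price is strictly dominated by row high price, so Firm A never plays it.
The remaining 2×2 game on (low price, high price) × (low price, medium price) has no saddle point. Let Firm A play low price with probability p; indifference gives −p + (1−p) = 3p, so p = 1/5.
Similarly Firm B's optimal q on low price is 3/5, and the value is -1·(3/5) + (3)·(2/5) = 3/5.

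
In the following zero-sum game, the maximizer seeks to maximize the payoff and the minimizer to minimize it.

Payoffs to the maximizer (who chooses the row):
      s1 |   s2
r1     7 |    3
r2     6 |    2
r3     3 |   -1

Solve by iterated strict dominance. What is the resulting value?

3

Column s1 is strictly dominated by s2 for the minimizer (3<7, 2<6, -1<3); eliminate s1.
Row r2 is strictly dominated by row r1 (3>2); eliminate r2.
Row r3 is strictly dominated by row r1 (3>-1); eliminate r3.
Only (r1, s2) remains, with payoff 3.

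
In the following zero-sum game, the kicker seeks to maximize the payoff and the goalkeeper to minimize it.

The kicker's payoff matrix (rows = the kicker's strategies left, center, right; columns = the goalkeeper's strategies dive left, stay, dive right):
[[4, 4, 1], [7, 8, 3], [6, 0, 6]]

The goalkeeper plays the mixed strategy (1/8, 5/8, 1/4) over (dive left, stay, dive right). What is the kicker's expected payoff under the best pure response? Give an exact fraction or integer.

left: (4)·(1/8) + (4)·(5/8) + (1)·(1/4) = 13/4.
center: (7)·(1/8) + (8)·(5/8) + (3)·(1/4) = 53/8.
right: (6)·(1/8) + (0)·(5/8) + (6)·(1/4) = 9/4.
The best pure response is center with expected payoff 53/8.

53/8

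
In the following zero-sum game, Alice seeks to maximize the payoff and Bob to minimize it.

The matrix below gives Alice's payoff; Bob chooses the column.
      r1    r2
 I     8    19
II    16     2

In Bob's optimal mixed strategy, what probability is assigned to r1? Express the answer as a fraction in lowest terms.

17/25

Row minima are 8 and 2, so Alice's maximin is 8; column maxima are 16 and 19, so Bob's minimax is 16. These differ, so the equilibrium is in mixed strategies.
Let Bob play r1 with probability q. Alice is indifferent when 8q + 19(1−q) = 16q + 2(1−q), giving q = 17/25.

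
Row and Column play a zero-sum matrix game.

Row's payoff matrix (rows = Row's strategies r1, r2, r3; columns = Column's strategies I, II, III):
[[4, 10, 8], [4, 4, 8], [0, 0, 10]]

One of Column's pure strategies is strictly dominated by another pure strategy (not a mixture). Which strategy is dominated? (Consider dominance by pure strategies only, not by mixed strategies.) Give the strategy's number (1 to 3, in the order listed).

3

Column prefers columns that give Row less. Compare III with I: 4 < 8, 4 < 8, 0 < 10.
So I strictly dominates III for Column; III is strictly dominated.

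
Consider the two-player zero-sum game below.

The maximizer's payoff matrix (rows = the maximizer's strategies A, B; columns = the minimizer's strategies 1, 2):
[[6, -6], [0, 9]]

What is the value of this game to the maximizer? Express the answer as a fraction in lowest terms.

18/7

Row minima are -6 and 0, so the maximizer's maximin is 0; column maxima are 6 and 9, so the minimizer's minimax is 6. These differ, so the equilibrium is in mixed strategies.
Let the maximizer play A with probability p. The minimizer is indifferent when 6p = −6p + 9(1−p), giving p = 3/7.
Let the minimizer play 1 with probability q. The maximizer is indifferent when 6q − 6(1−q) = 9(1−q), giving q = 5/7.
The value is 6·(5/7) + (-6)·(2/7) = 18/7.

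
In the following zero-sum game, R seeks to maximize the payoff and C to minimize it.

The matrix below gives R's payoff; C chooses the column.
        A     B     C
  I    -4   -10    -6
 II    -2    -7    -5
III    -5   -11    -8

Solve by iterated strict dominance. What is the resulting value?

-7

Column A is strictly dominated by B for C (-10<-4, -7<-2, -11<-5); eliminate A.
Column C is strictly dominated by B for C (-10<-6, -7<-5, -11<-8); eliminate C.
Row III is strictly dominated by row I (-10>-11); eliminate III.
Row I is strictly dominated by row II (-7>-10); eliminate I.
Only (II, B) remains, with payoff -7.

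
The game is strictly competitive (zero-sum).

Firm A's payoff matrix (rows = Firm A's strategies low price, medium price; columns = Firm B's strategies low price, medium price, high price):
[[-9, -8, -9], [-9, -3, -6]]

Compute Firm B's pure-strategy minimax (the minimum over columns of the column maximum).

-9

The worst case (largest entry) in each column is low price: -9, medium price: -3, high price: -6.
The best (smallest) of these is -9.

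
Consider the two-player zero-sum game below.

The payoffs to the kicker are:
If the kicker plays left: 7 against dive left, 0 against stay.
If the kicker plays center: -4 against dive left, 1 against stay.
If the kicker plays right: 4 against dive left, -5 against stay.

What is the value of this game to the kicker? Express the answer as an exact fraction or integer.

7/12

Row right is strictly dominated by row left, so the kicker never plays it.
The remaining 2×2 game on (left, center) × (dive left, stay) has no saddle point. Let the kicker play left with probability p; indifference gives 7p − 4(1−p) = (1−p), so p = 5/12.
Similarly the goalkeeper's optimal q on dive left is 1/12, and the value is 7·(1/12) + (0)·(11/12) = 7/12.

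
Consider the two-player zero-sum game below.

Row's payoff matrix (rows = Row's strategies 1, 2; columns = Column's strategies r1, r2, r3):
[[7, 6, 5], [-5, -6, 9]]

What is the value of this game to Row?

21/4

Column r1 is strictly dominated by r2 for Column (it gives Row more in every row).
The remaining 2×2 game on (1, 2) × (r2, r3) has no saddle point. Let Row play 1 with probability p; indifference gives 6p − 6(1−p) = 5p + 9(1−p), so p = 15/16.
Similarly Column's optimal q on r2 is 1/4, and the value is 6·(1/4) + (5)·(3/4) = 21/4.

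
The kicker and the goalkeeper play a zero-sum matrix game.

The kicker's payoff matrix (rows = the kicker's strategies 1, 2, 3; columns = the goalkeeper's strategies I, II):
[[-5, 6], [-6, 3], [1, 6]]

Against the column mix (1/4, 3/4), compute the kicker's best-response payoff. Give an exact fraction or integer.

1: (-5)·(1/4) + (6)·(3/4) = 13/4.
2: (-6)·(1/4) + (3)·(3/4) = 3/4.
3: (1)·(1/4) + (6)·(3/4) = 19/4.
The best pure response is 3 with expected payoff 19/4.

19/4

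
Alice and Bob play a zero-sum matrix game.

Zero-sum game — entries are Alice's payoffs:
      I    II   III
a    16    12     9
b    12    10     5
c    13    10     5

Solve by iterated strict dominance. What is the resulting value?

Row c is strictly dominated by row a (16>13, 12>10, 9>5); eliminate c.
Row b is strictly dominated by row a (16>12, 12>10, 9>5); eliminate b.
Column II is strictly dominated by III for Bob (9<12); eliminate II.
Column I is strictly dominated by III for Bob (9<16); eliminate I.
Only (a, III) remains, with payoff 9.

9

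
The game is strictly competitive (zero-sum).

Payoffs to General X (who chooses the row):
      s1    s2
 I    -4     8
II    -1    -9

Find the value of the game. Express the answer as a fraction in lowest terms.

Row minima are -4 and -9, so General X's maximin is -4; column maxima are -1 and 8, so General Y's minimax is -1. These differ, so the equilibrium is in mixed strategies.
Let General X play I with probability p. General Y is indifferent when −4p − (1−p) = 8p − 9(1−p), giving p = 2/5.
Let General Y play s1 with probability q. General X is indifferent when −4q + 8(1−q) = −q − 9(1−q), giving q = 17/20.
The value is -4·(17/20) + (8)·(3/20) = -11/5.

-11/5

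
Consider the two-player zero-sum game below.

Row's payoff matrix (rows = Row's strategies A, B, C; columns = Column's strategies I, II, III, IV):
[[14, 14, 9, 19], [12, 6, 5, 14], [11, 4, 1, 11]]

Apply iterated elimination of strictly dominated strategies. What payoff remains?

Row B is strictly dominated by row A (14>12, 14>6, 9>5, 19>14); eliminate B.
Column I is strictly dominated by III for Column (9<14, 1<11); eliminate I.
Column IV is strictly dominated by II for Column (14<19, 4<11); eliminate IV.
Row C is strictly dominated by row A (14>4, 9>1); eliminate C.
Column II is strictly dominated by III for Column (9<14); eliminate II.
Only (A, III) remains, with payoff 9.

9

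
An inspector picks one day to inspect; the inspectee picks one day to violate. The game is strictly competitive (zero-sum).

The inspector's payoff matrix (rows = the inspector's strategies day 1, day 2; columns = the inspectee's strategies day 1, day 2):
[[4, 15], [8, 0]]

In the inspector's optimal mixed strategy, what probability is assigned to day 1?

8/19

Row minima are 4 and 0, so the inspector's maximin is 4; column maxima are 8 and 15, so the inspectee's minimax is 8. These differ, so the equilibrium is in mixed strategies.
Let the inspector play day 1 with probability p. The inspectee is indifferent when 4p + 8(1−p) = 15p, giving p = 8/19.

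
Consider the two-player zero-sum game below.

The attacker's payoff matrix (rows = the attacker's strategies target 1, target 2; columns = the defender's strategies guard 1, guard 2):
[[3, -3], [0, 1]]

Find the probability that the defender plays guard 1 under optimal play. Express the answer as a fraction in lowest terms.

Row minima are -3 and 0, so the attacker's maximin is 0; column maxima are 3 and 1, so the defender's minimax is 1. These differ, so the equilibrium is in mixed strategies.
Let the defender play guard 1 with probability q. The attacker is indifferent when 3q − 3(1−q) = (1−q), giving q = 4/7.

4/7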